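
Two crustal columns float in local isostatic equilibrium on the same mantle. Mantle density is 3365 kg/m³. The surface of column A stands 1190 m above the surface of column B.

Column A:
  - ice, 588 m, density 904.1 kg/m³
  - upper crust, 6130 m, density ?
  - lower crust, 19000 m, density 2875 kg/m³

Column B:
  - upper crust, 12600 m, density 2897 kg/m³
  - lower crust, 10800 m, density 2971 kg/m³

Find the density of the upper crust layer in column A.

Take the compensation level at the base of the deeper column (depth z_c below the surface of column A) and equate Σ ρ_i t_i down to z_c; mantle fills any gap and the z_c terms cancel.
Column A: 588×904.1 + 6130×ρ + 19000×2875 + (z_c − 25718)×3365
Column B: 1190×0 + 12600×2897 + 10800×2971 + (z_c − 1190 − 23400)×3365
The z_c×3365 term appears on both sides and cancels. Collect the known terms of each column as K = Σ(ρt)_known − 3365 × (depth of known layers): K_A = 55156610.8 − 3365×25718 = −31384459.2; K_B = 68589000 − 3365×(1190 + 23400) = −14156350.
Balance: K_A + 6130×ρ = K_B, so ρ = (K_B − K_A)/6130 = 17228100/6130 = 2810 kg/m³.

2810 kg/m³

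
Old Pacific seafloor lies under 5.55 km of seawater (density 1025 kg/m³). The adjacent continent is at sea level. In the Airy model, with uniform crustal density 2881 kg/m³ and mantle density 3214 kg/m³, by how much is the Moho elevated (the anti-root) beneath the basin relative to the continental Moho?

30.9 km

For local isostatic compensation: replacing crust with seawater at the top is compensated by replacing crust with mantle at the base: d (ρ_c − ρ_w) = a (ρ_m − ρ_c).
a = d (ρ_c − ρ_w)/(ρ_m − ρ_c) = 5.55 km × 1856/333 = 30.9 km.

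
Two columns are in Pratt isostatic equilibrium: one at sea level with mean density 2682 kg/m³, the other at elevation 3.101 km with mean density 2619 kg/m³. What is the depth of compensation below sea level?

ρ_ref D = ρ (D + h) → D (ρ_ref − ρ) = ρ h.
D = ρ h/(ρ_ref − ρ) = 2619 × 3.101 km/(2682 − 2619) = 129 km.

129 km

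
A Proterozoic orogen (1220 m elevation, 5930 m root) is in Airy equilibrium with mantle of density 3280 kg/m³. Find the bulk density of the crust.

2720 kg/m³

ρ_c h = (ρ_m − ρ_c) r → ρ_c (h + r) = ρ_m r → ρ_c = ρ_m r / (h + r).
ρ_c = 3280 × 5930 m / (1220 m + 5930 m) = 2720 kg/m³.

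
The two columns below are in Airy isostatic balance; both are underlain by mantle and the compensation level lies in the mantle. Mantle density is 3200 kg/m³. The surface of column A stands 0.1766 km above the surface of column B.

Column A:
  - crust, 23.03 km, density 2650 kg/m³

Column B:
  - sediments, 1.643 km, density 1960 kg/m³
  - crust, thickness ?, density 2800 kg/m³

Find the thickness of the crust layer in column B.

25.2 km

Take the compensation level at the base of the deeper column (depth z_c below the surface of column A) and equate Σ ρ_i t_i down to z_c; mantle fills any gap and the z_c terms cancel.
Column A: 23.03×2650 + (z_c − 23.03)×3200
Column B: 0.1766×0 + 1.643×1960 + x×2800 + (z_c − 0.1766 − 1.643 − x)×3200
The z_c×3200 term appears on both sides and cancels. Collect the known terms of each column as K = Σ(ρt)_known − 3200 × (depth of known layers): K_A = 61029.5 − 3200×23.03 = −12666.5; K_B = 3220.28 − 3200×(0.1766 + 1.643) = −2602.44.
Balance: K_A = K_B − x×(3200 − 2800), so x = (K_B − K_A)/(3200 − 2800) = 10064.1/400 = 25.2 km.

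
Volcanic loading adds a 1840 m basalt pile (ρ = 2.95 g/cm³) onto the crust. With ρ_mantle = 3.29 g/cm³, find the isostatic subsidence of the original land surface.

Subaerial loading: s = t ρ_load / ρ_m.
s = 1840 m × 2.95/3.29 = 1650 m.

1650 m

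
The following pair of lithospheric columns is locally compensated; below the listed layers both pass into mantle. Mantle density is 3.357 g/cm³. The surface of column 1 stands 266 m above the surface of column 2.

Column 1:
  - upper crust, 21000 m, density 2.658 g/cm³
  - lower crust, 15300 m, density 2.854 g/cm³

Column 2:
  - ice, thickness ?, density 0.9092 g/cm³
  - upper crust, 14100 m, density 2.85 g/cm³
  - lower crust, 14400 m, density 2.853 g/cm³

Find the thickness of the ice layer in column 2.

2890 m

Take the compensation level at the base of the deeper column (depth z_c below the surface of column 1) and equate Σ ρ_i t_i down to z_c; mantle fills any gap and the z_c terms cancel.
Column 1: 21000×2.658 + 15300×2.854 + (z_c − 36300)×3.357
Column 2: 266×0 + x×0.9092 + 14100×2.85 + 14400×2.853 + (z_c − 266 − 28500 − x)×3.357
The z_c×3.357 term appears on both sides and cancels. Collect the known terms of each column as K = Σ(ρt)_known − 3.357 × (depth of known layers): K_1 = 99484.2 − 3.357×36300 = −22374.9; K_2 = 81268.2 − 3.357×(266 + 28500) = −15299.262.
Balance: K_1 = K_2 − x×(3.357 − 0.9092), so x = (K_2 − K_1)/(3.357 − 0.9092) = 7075.64/2.4478 = 2890 m.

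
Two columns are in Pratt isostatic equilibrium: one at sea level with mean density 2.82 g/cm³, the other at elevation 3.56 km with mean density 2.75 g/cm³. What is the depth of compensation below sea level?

140 km

ρ_ref D = ρ (D + h) → D (ρ_ref − ρ) = ρ h.
D = ρ h/(ρ_ref − ρ) = 2.75 × 3.56 km/(2.82 − 2.75) = 140 km.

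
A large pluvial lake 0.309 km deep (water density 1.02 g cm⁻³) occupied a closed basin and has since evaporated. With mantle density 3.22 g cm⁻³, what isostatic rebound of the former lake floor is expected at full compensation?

0.0979 km

u = d ρ_w/ρ_m = 0.309 km × 1.02/3.22 = 0.0979 km.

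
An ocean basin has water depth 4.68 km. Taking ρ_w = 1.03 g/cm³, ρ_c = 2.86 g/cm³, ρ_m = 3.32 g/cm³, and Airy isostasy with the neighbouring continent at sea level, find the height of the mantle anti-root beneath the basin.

18.6 km

Balancing pressure at the compensation depth: replacing crust with seawater at the top is compensated by replacing crust with mantle at the base: d (ρ_c − ρ_w) = a (ρ_m − ρ_c).
a = d (ρ_c − ρ_w)/(ρ_m − ρ_c) = 4.68 km × 1.83/0.46 = 18.6 km.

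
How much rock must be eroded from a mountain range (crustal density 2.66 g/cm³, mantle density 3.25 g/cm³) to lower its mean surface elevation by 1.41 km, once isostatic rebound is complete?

7.77 km

Net drop Δ = e − u = e − e ρ_c/ρ_m = e (ρ_m − ρ_c)/ρ_m.
e = Δ ρ_m/(ρ_m − ρ_c) = 1.41 km × 3.25/0.59 = 7.77 km.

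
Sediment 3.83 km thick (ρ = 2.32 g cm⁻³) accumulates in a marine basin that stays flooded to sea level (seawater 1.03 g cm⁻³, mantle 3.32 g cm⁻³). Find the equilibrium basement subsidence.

Submarine loading: the sediment displaces seawater, and the subsidence is in turn flooded, so s (ρ_m − ρ_w) = t (ρ_sed − ρ_w).
s = 3.83 km × (2.32 − 1.03) / (3.32 − 1.03) = 2.16 km.

2.16 km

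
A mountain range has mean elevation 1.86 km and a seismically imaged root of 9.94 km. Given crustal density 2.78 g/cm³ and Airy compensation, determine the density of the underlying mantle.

Airy balance: ρ_c h = (ρ_m − ρ_c) r → ρ_m = ρ_c (1 + h/r).
ρ_m = 2.78 × (1 + 1.86 km/9.94 km) = 3.3 g/cm³.

3.3 g/cm³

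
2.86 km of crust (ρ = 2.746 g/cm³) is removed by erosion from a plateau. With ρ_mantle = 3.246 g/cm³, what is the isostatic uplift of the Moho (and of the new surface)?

Unloading: uplift u = e ρ_c/ρ_m = 2.86 km × 2.746/3.246 = 2.42 km.

2.42 km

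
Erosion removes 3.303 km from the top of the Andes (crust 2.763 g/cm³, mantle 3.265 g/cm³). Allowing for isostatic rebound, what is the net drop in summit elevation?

0.508 km

Rebound u = e ρ_c/ρ_m = 3.303 km × 2.763/3.265 = 2.795 km.
Net surface drop = e − u = 3.303 km − 2.795 km = e (ρ_m − ρ_c)/ρ_m = 0.508 km.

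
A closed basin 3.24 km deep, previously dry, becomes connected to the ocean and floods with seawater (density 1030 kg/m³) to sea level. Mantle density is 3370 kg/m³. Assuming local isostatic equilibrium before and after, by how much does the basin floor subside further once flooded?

1.43 km

After flooding the water column is d + s deep. Its weight must equal the weight of mantle displaced by the extra subsidence s: (d + s) ρ_w = s ρ_m.
s = d ρ_w / (ρ_m − ρ_w) = 3.24 km × 1030/(3370 − 1030) = 1.43 km.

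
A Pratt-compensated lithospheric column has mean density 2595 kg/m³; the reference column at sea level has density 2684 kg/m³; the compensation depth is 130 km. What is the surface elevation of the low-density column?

4.46 km

ρ_ref D = ρ (D + h) → h = D (ρ_ref − ρ)/ρ.
h = 130 km × (2684 − 2595)/2595 = 4.46 km.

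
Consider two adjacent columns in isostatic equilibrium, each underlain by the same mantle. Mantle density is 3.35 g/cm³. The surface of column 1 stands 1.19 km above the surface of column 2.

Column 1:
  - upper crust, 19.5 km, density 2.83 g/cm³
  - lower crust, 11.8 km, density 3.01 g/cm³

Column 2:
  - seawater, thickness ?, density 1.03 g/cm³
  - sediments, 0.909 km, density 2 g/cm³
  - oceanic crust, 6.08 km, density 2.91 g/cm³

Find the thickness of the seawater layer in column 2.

2.7 km

Take the compensation level at the base of the deeper column (depth z_c below the surface of column 1) and equate Σ ρ_i t_i down to z_c; mantle fills any gap and the z_c terms cancel.
Column 1: 19.5×2.83 + 11.8×3.01 + (z_c − 31.3)×3.35
Column 2: 1.19×0 + x×1.03 + 0.909×2 + 6.08×2.91 + (z_c − 1.19 − 6.989 − x)×3.35
The z_c×3.35 term appears on both sides and cancels. Collect the known terms of each column as K = Σ(ρt)_known − 3.35 × (depth of known layers): K_1 = 90.703 − 3.35×31.3 = −14.152; K_2 = 19.5108 − 3.35×(1.19 + 6.989) = −7.88885.
Balance: K_1 = K_2 − x×(3.35 − 1.03), so x = (K_2 − K_1)/(3.35 − 1.03) = 6.26315/2.32 = 2.7 km.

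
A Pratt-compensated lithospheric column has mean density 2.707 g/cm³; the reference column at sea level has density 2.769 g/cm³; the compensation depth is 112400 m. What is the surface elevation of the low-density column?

ρ_ref D = ρ (D + h) → h = D (ρ_ref − ρ)/ρ.
h = 112400 m × (2.769 − 2.707)/2.707 = 2570 m.

2570 m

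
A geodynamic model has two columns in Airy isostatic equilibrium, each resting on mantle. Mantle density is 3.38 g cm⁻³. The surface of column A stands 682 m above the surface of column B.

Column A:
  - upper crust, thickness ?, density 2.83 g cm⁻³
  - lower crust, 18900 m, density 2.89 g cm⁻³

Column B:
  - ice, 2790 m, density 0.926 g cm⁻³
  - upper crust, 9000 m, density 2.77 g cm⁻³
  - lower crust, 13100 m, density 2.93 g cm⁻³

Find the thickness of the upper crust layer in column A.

20500 m

Take the compensation level at the base of the deeper column (depth z_c below the surface of column A) and equate Σ ρ_i t_i down to z_c; mantle fills any gap and the z_c terms cancel.
Column A: x×2.83 + 18900×2.89 + (z_c − 18900 − x)×3.38
Column B: 682×0 + 2790×0.926 + 9000×2.77 + 13100×2.93 + (z_c − 682 − 24890)×3.38
The z_c×3.38 term appears on both sides and cancels. Collect the known terms of each column as K = Σ(ρt)_known − 3.38 × (depth of known layers): K_A = 54621 − 3.38×18900 = −9261; K_B = 65896.54 − 3.38×(682 + 24890) = −20536.82.
Balance: K_A − x×(3.38 − 2.83) = K_B, so x = (K_A − K_B)/(3.38 − 2.83) = 11275.8/0.55 = 20500 m.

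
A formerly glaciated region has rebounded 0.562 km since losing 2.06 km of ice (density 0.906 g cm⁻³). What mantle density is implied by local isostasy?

ρ_m = ρ_ice t / u = 0.906 × 2.06 km/0.562 km = 3.32 g cm⁻³.

3.32 g cm⁻³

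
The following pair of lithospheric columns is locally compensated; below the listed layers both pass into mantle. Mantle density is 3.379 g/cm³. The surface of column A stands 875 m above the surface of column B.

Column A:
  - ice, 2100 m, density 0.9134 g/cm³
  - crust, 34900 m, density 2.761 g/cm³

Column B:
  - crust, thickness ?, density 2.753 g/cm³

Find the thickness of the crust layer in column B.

38000 m

Take the compensation level at the base of the deeper column (depth z_c below the surface of column A) and equate Σ ρ_i t_i down to z_c; mantle fills any gap and the z_c terms cancel.
Column A: 2100×0.9134 + 34900×2.761 + (z_c − 37000)×3.379
Column B: 875×0 + x×2.753 + (z_c − 875 − 0 − x)×3.379
The z_c×3.379 term appears on both sides and cancels. Collect the known terms of each column as K = Σ(ρt)_known − 3.379 × (depth of known layers): K_A = 98277.04 − 3.379×37000 = −26745.96; K_B = 0 − 3.379×(875 + 0) = −2956.625.
Balance: K_A = K_B − x×(3.379 − 2.753), so x = (K_B − K_A)/(3.379 − 2.753) = 23789.3/0.626 = 38000 m.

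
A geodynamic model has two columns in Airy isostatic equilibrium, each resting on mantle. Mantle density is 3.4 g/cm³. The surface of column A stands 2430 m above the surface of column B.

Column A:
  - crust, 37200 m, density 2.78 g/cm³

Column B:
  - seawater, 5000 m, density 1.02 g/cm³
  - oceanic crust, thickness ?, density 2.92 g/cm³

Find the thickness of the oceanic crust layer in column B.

Take the compensation level at the base of the deeper column (depth z_c below the surface of column A) and equate Σ ρ_i t_i down to z_c; mantle fills any gap and the z_c terms cancel.
Column A: 37200×2.78 + (z_c − 37200)×3.4
Column B: 2430×0 + 5000×1.02 + x×2.92 + (z_c − 2430 − 5000 − x)×3.4
The z_c×3.4 term appears on both sides and cancels. Collect the known terms of each column as K = Σ(ρt)_known − 3.4 × (depth of known layers): K_A = 103416 − 3.4×37200 = −23064; K_B = 5100 − 3.4×(2430 + 5000) = −20162.
Balance: K_A = K_B − x×(3.4 − 2.92), so x = (K_B − K_A)/(3.4 − 2.92) = 2902/0.48 = 6050 m.

6050 m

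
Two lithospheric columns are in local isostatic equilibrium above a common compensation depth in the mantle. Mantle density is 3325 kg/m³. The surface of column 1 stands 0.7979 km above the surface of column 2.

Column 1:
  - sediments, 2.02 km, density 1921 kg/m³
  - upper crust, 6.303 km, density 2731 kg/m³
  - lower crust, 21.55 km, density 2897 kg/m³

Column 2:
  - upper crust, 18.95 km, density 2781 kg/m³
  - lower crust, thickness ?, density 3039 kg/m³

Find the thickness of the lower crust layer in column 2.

Take the compensation level at the base of the deeper column (depth z_c below the surface of column 1) and equate Σ ρ_i t_i down to z_c; mantle fills any gap and the z_c terms cancel.
Column 1: 2.02×1921 + 6.303×2731 + 21.55×2897 + (z_c − 29.873)×3325
Column 2: 0.7979×0 + 18.95×2781 + x×3039 + (z_c − 0.7979 − 18.95 − x)×3325
The z_c×3325 term appears on both sides and cancels. Collect the known terms of each column as K = Σ(ρt)_known − 3325 × (depth of known layers): K_1 = 83524.263 − 3325×29.873 = −15803.462; K_2 = 52699.95 − 3325×(0.7979 + 18.95) = −12961.8175.
Balance: K_1 = K_2 − x×(3325 − 3039), so x = (K_2 − K_1)/(3325 − 3039) = 2841.64/286 = 9.94 km.

9.94 km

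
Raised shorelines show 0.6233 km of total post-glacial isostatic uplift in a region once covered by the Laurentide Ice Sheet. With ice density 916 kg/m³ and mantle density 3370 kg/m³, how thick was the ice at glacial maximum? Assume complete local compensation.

u = t ρ_ice/ρ_m → t = u ρ_m/ρ_ice = 0.6233 km × 3370/916 = 2.29 km.

2.29 km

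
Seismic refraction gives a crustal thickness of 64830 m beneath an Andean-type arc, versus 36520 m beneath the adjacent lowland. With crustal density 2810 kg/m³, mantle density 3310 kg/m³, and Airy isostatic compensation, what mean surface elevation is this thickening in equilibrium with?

Excess crust Δ = 64830 m − 36520 m = 28310 m, split between elevation h and root r with h + r = Δ.
Airy balance ρ_c h = (ρ_m − ρ_c) r gives r = h ρ_c/(ρ_m − ρ_c), so h (1 + ρ_c/(ρ_m − ρ_c)) = Δ, i.e. h = Δ (ρ_m − ρ_c)/ρ_m.
h = 28310 m × 500/3310 = 4280 m.

4280 m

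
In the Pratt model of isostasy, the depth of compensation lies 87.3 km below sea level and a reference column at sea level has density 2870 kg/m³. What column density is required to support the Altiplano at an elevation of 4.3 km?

Pratt balance: ρ_ref D = ρ (D + h).
ρ = ρ_ref D/(D + h) = 2870 × 87.3 km/(87.3 km + 4.3 km) = 2740 kg/m³.

2740 kg/m³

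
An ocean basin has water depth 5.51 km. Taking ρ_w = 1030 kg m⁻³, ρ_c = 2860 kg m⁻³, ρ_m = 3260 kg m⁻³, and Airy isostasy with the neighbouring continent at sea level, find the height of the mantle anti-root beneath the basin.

Equating mass per unit area of the two columns: replacing crust with seawater at the top is compensated by replacing crust with mantle at the base: d (ρ_c − ρ_w) = a (ρ_m − ρ_c).
a = d (ρ_c − ρ_w)/(ρ_m − ρ_c) = 5.51 km × 1830/400 = 25.2 km.

25.2 km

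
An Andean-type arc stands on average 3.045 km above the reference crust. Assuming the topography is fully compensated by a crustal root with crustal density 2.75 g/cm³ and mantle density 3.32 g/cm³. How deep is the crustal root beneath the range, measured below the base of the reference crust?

14.7 km

By Archimedes' principle applied to the lithosphere: the weight of the topography is balanced by the buoyancy of the root, ρ_c h = (ρ_m − ρ_c) r.
r = h · ρ_c / (ρ_m − ρ_c) = 3.045 km × 2.75 / (3.32 − 2.75) = 14.7 km.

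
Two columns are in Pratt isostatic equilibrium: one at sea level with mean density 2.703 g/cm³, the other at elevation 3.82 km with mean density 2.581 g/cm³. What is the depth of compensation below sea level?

80.8 km

ρ_ref D = ρ (D + h) → D (ρ_ref − ρ) = ρ h.
D = ρ h/(ρ_ref − ρ) = 2.581 × 3.82 km/(2.703 − 2.581) = 80.8 km.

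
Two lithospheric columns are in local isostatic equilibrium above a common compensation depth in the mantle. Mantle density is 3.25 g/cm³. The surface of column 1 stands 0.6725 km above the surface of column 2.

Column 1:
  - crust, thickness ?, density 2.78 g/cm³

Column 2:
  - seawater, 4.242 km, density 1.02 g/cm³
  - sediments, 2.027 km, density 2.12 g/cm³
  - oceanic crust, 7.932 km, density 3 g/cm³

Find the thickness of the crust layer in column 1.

33.9 km

Take the compensation level at the base of the deeper column (depth z_c below the surface of column 1) and equate Σ ρ_i t_i down to z_c; mantle fills any gap and the z_c terms cancel.
Column 1: x×2.78 + (z_c − 0 − x)×3.25
Column 2: 0.6725×0 + 4.242×1.02 + 2.027×2.12 + 7.932×3 + (z_c − 0.6725 − 14.201)×3.25
The z_c×3.25 term appears on both sides and cancels. Collect the known terms of each column as K = Σ(ρt)_known − 3.25 × (depth of known layers): K_1 = 0 − 3.25×0 = 0; K_2 = 32.42008 − 3.25×(0.6725 + 14.201) = −15.918795.
Balance: K_1 − x×(3.25 − 2.78) = K_2, so x = (K_1 − K_2)/(3.25 − 2.78) = 15.9188/0.47 = 33.9 km.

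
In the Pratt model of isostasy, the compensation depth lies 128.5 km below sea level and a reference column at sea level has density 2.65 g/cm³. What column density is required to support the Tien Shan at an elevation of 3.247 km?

2.58 g/cm³

Pratt balance: ρ_ref D = ρ (D + h).
ρ = ρ_ref D/(D + h) = 2.65 × 128.5 km/(128.5 km + 3.247 km) = 2.58 g/cm³.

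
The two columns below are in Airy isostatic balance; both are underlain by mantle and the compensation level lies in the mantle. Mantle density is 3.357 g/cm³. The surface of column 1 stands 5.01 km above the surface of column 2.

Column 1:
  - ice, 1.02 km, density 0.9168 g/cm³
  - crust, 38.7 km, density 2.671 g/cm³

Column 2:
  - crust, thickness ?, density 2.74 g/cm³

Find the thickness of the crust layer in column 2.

19.8 km

Take the compensation level at the base of the deeper column (depth z_c below the surface of column 1) and equate Σ ρ_i t_i down to z_c; mantle fills any gap and the z_c terms cancel.
Column 1: 1.02×0.9168 + 38.7×2.671 + (z_c − 39.72)×3.357
Column 2: 5.01×0 + x×2.74 + (z_c − 5.01 − 0 − x)×3.357
The z_c×3.357 term appears on both sides and cancels. Collect the known terms of each column as K = Σ(ρt)_known − 3.357 × (depth of known layers): K_1 = 104.302836 − 3.357×39.72 = −29.037204; K_2 = 0 − 3.357×(5.01 + 0) = −16.81857.
Balance: K_1 = K_2 − x×(3.357 − 2.74), so x = (K_2 − K_1)/(3.357 − 2.74) = 12.2186/0.617 = 19.8 km.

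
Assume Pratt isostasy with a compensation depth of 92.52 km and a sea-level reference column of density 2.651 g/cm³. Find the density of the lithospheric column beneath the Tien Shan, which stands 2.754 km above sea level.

2.57 g/cm³

Pratt balance: ρ_ref D = ρ (D + h).
ρ = ρ_ref D/(D + h) = 2.651 × 92.52 km/(92.52 km + 2.754 km) = 2.57 g/cm³.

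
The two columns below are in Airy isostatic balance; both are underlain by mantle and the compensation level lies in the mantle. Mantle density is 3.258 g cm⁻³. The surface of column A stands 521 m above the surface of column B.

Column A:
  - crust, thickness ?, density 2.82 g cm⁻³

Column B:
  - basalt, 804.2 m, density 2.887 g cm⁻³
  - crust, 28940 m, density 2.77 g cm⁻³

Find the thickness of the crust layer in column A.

Take the compensation level at the base of the deeper column (depth z_c below the surface of column A) and equate Σ ρ_i t_i down to z_c; mantle fills any gap and the z_c terms cancel.
Column A: x×2.82 + (z_c − 0 − x)×3.258
Column B: 521×0 + 804.2×2.887 + 28940×2.77 + (z_c − 521 − 29744.2)×3.258
The z_c×3.258 term appears on both sides and cancels. Collect the known terms of each column as K = Σ(ρt)_known − 3.258 × (depth of known layers): K_A = 0 − 3.258×0 = 0; K_B = 82485.5254 − 3.258×(521 + 29744.2) = −16118.4962.
Balance: K_A − x×(3.258 − 2.82) = K_B, so x = (K_A − K_B)/(3.258 − 2.82) = 16118.5/0.438 = 36800 m.

36800 m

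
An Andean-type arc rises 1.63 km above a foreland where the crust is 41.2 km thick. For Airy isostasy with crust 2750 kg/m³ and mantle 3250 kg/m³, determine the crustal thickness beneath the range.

51.8 km

Root depth r = h ρ_c / (ρ_m − ρ_c) = 1.63 km × 2750 / 500 = 8.965 km.
Total thickness = T + h + r = 41.2 km + 1.63 km + 8.965 km = 51.8 km.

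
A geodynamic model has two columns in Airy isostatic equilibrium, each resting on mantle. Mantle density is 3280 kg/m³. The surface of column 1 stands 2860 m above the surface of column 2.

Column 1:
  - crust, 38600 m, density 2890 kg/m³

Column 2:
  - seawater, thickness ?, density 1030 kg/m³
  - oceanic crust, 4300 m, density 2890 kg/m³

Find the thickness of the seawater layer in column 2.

Take the compensation level at the base of the deeper column (depth z_c below the surface of column 1) and equate Σ ρ_i t_i down to z_c; mantle fills any gap and the z_c terms cancel.
Column 1: 38600×2890 + (z_c − 38600)×3280
Column 2: 2860×0 + x×1030 + 4300×2890 + (z_c − 2860 − 4300 − x)×3280
The z_c×3280 term appears on both sides and cancels. Collect the known terms of each column as K = Σ(ρt)_known − 3280 × (depth of known layers): K_1 = 111554000 − 3280×38600 = −15054000; K_2 = 12427000 − 3280×(2860 + 4300) = −11057800.
Balance: K_1 = K_2 − x×(3280 − 1030), so x = (K_2 − K_1)/(3280 − 1030) = 3996200/2250 = 1780 m.

1780 m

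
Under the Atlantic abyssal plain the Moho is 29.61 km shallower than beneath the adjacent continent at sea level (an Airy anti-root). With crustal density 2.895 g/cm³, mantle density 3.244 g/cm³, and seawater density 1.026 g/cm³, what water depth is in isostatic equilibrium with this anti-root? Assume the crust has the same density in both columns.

Replacing a thickness d of crust by seawater at the top must be balanced by replacing crust with mantle at the base: d (ρ_c − ρ_w) = a (ρ_m − ρ_c).
d = a (ρ_m − ρ_c)/(ρ_c − ρ_w) = 29.61 km × 0.349/1.869 = 5.53 km.

5.53 km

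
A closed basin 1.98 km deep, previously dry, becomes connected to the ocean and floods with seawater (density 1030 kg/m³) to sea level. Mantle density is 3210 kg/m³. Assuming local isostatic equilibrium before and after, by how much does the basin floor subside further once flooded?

0.936 km

After flooding the water column is d + s deep. Its weight must equal the weight of mantle displaced by the extra subsidence s: (d + s) ρ_w = s ρ_m.
s = d ρ_w / (ρ_m − ρ_w) = 1.98 km × 1030/(3210 − 1030) = 0.936 km.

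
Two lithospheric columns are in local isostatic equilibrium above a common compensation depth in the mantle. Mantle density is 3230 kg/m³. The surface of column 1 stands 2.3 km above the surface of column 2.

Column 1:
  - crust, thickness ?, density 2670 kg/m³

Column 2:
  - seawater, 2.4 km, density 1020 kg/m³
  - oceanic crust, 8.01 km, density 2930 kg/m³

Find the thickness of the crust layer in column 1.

Take the compensation level at the base of the deeper column (depth z_c below the surface of column 1) and equate Σ ρ_i t_i down to z_c; mantle fills any gap and the z_c terms cancel.
Column 1: x×2670 + (z_c − 0 − x)×3230
Column 2: 2.3×0 + 2.4×1020 + 8.01×2930 + (z_c − 2.3 − 10.41)×3230
The z_c×3230 term appears on both sides and cancels. Collect the known terms of each column as K = Σ(ρt)_known − 3230 × (depth of known layers): K_1 = 0 − 3230×0 = 0; K_2 = 25917.3 − 3230×(2.3 + 10.41) = −15136.
Balance: K_1 − x×(3230 − 2670) = K_2, so x = (K_1 − K_2)/(3230 − 2670) = 15136/560 = 27 km.

27 km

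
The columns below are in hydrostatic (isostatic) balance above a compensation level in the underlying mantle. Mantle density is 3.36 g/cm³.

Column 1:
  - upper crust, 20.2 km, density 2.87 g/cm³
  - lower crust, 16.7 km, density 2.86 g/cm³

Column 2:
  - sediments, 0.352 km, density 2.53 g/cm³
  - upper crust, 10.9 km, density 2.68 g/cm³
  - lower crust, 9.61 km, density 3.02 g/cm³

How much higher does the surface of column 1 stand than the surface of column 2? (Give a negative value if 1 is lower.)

2.17 km

For any compensation level in the mantle, the mantle terms cancel and isostasy reduces to e = (Σt_1 − Σt_2) − (Σ(ρt)_1 − Σ(ρt)_2) / ρ_m.
Σt_1 = 36.9 km; Σt_2 = 20.862 km; Σ(ρt)_1 = 105.736; Σ(ρt)_2 = 59.12476 (in km·g/cm³).
e = (36.9 − 20.862) − (105.736 − 59.12476) / 3.36 = 2.17 km.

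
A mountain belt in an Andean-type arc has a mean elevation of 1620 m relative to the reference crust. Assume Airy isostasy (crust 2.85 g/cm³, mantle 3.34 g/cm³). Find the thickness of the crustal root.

9420 m

By Archimedes' principle applied to the lithosphere: the weight of the topography is balanced by the buoyancy of the root, ρ_c h = (ρ_m − ρ_c) r.
r = h · ρ_c / (ρ_m − ρ_c) = 1620 m × 2.85 / (3.34 − 2.85) = 9420 m.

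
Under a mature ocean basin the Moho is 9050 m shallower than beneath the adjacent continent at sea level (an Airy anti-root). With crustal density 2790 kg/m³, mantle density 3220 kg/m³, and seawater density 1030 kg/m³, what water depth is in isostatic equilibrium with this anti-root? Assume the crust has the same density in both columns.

Replacing a thickness d of crust by seawater at the top must be balanced by replacing crust with mantle at the base: d (ρ_c − ρ_w) = a (ρ_m − ρ_c).
d = a (ρ_m − ρ_c)/(ρ_c − ρ_w) = 9050 m × 430/1760 = 2210 m.

2210 m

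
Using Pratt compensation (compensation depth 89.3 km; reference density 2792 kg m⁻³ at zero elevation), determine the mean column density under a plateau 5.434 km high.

2630 kg m⁻³

Pratt balance: ρ_ref D = ρ (D + h).
ρ = ρ_ref D/(D + h) = 2792 × 89.3 km/(89.3 km + 5.434 km) = 2630 kg m⁻³.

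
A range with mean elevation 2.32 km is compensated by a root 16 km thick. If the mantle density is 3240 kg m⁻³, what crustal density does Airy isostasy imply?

ρ_c h = (ρ_m − ρ_c) r → ρ_c (h + r) = ρ_m r → ρ_c = ρ_m r / (h + r).
ρ_c = 3240 × 16 km / (2.32 km + 16 km) = 2830 kg m⁻³.

2830 kg m⁻³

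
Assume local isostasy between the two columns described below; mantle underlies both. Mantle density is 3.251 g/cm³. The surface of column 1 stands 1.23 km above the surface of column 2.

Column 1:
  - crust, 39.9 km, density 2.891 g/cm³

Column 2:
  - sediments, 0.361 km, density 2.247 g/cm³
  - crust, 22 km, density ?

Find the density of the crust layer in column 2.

2.8 g/cm³

Take the compensation level at the base of the deeper column (depth z_c below the surface of column 1) and equate Σ ρ_i t_i down to z_c; mantle fills any gap and the z_c terms cancel.
Column 1: 39.9×2.891 + (z_c − 39.9)×3.251
Column 2: 1.23×0 + 0.361×2.247 + 22×ρ + (z_c − 1.23 − 22.361)×3.251
The z_c×3.251 term appears on both sides and cancels. Collect the known terms of each column as K = Σ(ρt)_known − 3.251 × (depth of known layers): K_1 = 115.3509 − 3.251×39.9 = −14.364; K_2 = 0.811167 − 3.251×(1.23 + 22.361) = −75.883174.
Balance: K_1 = K_2 + 22×ρ, so ρ = (K_1 − K_2)/22 = 61.5192/22 = 2.8 g/cm³.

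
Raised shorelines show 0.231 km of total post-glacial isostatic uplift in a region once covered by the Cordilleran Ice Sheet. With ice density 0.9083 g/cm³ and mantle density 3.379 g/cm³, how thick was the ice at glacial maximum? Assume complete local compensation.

0.859 km

u = t ρ_ice/ρ_m → t = u ρ_m/ρ_ice = 0.231 km × 3.379/0.9083 = 0.859 km.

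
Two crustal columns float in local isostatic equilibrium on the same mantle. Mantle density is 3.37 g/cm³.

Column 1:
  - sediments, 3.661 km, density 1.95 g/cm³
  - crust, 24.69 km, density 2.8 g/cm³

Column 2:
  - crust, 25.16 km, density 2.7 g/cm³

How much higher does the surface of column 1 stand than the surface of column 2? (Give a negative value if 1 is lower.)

0.717 km

For any compensation level in the mantle, the mantle terms cancel and isostasy reduces to e = (Σt_1 − Σt_2) − (Σ(ρt)_1 − Σ(ρt)_2) / ρ_m.
Σt_1 = 28.351 km; Σt_2 = 25.16 km; Σ(ρt)_1 = 76.27095; Σ(ρt)_2 = 67.932 (in km·g/cm³).
e = (28.351 − 25.16) − (76.27095 − 67.932) / 3.37 = 0.717 km.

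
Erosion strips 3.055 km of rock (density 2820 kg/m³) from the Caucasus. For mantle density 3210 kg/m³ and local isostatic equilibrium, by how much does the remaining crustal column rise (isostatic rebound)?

Unloading: uplift u = e ρ_c/ρ_m = 3.055 km × 2820/3210 = 2.68 km.

2.68 km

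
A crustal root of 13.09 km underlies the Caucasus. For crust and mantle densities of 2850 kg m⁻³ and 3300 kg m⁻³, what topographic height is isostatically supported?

2.07 km

For local isostatic compensation: ρ_c h = (ρ_m − ρ_c) r.
h = r (ρ_m − ρ_c) / ρ_c = 13.09 km × (3300 − 2850) / 2850 = 2.07 km.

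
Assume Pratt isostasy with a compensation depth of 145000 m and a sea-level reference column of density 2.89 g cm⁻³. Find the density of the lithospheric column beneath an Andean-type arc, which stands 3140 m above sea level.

2.83 g cm⁻³

Pratt balance: ρ_ref D = ρ (D + h).
ρ = ρ_ref D/(D + h) = 2.89 × 145000 m/(145000 m + 3140 m) = 2.83 g cm⁻³.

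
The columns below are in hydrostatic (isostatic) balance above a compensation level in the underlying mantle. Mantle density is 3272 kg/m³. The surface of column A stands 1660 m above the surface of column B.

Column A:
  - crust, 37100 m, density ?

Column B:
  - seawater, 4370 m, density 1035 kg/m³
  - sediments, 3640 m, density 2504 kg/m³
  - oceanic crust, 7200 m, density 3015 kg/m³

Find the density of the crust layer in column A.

Take the compensation level at the base of the deeper column (depth z_c below the surface of column A) and equate Σ ρ_i t_i down to z_c; mantle fills any gap and the z_c terms cancel.
Column A: 37100×ρ + (z_c − 37100)×3272
Column B: 1660×0 + 4370×1035 + 3640×2504 + 7200×3015 + (z_c − 1660 − 15210)×3272
The z_c×3272 term appears on both sides and cancels. Collect the known terms of each column as K = Σ(ρt)_known − 3272 × (depth of known layers): K_A = 0 − 3272×37100 = −121391200; K_B = 35345510 − 3272×(1660 + 15210) = −19853130.
Balance: K_A + 37100×ρ = K_B, so ρ = (K_B − K_A)/37100 = 101538000/37100 = 2740 kg/m³.

2740 kg/m³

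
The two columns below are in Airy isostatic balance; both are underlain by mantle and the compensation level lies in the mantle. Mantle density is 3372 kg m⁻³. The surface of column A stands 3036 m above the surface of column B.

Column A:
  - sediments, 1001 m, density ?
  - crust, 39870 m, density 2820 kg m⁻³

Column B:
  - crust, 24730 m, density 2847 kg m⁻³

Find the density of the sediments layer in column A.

2160 kg m⁻³

Take the compensation level at the base of the deeper column (depth z_c below the surface of column A) and equate Σ ρ_i t_i down to z_c; mantle fills any gap and the z_c terms cancel.
Column A: 1001×ρ + 39870×2820 + (z_c − 40871)×3372
Column B: 3036×0 + 24730×2847 + (z_c − 3036 − 24730)×3372
The z_c×3372 term appears on both sides and cancels. Collect the known terms of each column as K = Σ(ρt)_known − 3372 × (depth of known layers): K_A = 112433400 − 3372×40871 = −25383612; K_B = 70406310 − 3372×(3036 + 24730) = −23220642.
Balance: K_A + 1001×ρ = K_B, so ρ = (K_B − K_A)/1001 = 2162970/1001 = 2160 kg m⁻³.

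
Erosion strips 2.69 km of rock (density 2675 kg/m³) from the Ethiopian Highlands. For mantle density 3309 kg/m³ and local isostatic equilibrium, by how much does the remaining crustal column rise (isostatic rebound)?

Unloading: uplift u = e ρ_c/ρ_m = 2.69 km × 2675/3309 = 2.17 km.

2.17 km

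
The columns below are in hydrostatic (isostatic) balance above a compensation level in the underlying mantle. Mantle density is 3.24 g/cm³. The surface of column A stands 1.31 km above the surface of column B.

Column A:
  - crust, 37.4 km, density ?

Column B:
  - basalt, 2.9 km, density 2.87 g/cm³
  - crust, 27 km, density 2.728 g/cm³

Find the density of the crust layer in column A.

2.73 g/cm³

Take the compensation level at the base of the deeper column (depth z_c below the surface of column A) and equate Σ ρ_i t_i down to z_c; mantle fills any gap and the z_c terms cancel.
Column A: 37.4×ρ + (z_c − 37.4)×3.24
Column B: 1.31×0 + 2.9×2.87 + 27×2.728 + (z_c − 1.31 − 29.9)×3.24
The z_c×3.24 term appears on both sides and cancels. Collect the known terms of each column as K = Σ(ρt)_known − 3.24 × (depth of known layers): K_A = 0 − 3.24×37.4 = −121.176; K_B = 81.979 − 3.24×(1.31 + 29.9) = −19.1414.
Balance: K_A + 37.4×ρ = K_B, so ρ = (K_B − K_A)/37.4 = 102.035/37.4 = 2.73 g/cm³.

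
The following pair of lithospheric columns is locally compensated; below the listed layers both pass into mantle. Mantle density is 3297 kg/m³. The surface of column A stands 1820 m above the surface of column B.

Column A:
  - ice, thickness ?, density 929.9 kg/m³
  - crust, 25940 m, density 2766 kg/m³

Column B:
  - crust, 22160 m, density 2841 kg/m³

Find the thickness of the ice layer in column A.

Take the compensation level at the base of the deeper column (depth z_c below the surface of column A) and equate Σ ρ_i t_i down to z_c; mantle fills any gap and the z_c terms cancel.
Column A: x×929.9 + 25940×2766 + (z_c − 25940 − x)×3297
Column B: 1820×0 + 22160×2841 + (z_c − 1820 − 22160)×3297
The z_c×3297 term appears on both sides and cancels. Collect the known terms of each column as K = Σ(ρt)_known − 3297 × (depth of known layers): K_A = 71750040 − 3297×25940 = −13774140; K_B = 62956560 − 3297×(1820 + 22160) = −16105500.
Balance: K_A − x×(3297 − 929.9) = K_B, so x = (K_A − K_B)/(3297 − 929.9) = 2331360/2367.1 = 985 m.

985 m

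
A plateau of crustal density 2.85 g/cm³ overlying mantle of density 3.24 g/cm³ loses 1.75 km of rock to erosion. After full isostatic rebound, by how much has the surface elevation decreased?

0.211 km

Rebound u = e ρ_c/ρ_m = 1.75 km × 2.85/3.24 = 1.539 km.
Net surface drop = e − u = 1.75 km − 1.539 km = e (ρ_m − ρ_c)/ρ_m = 0.211 km.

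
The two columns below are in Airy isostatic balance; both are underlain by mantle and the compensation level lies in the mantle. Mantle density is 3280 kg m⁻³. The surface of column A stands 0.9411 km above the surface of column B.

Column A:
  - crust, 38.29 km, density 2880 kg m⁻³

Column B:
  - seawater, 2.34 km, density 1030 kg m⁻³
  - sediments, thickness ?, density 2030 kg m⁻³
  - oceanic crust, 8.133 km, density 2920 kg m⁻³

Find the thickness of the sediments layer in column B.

Take the compensation level at the base of the deeper column (depth z_c below the surface of column A) and equate Σ ρ_i t_i down to z_c; mantle fills any gap and the z_c terms cancel.
Column A: 38.29×2880 + (z_c − 38.29)×3280
Column B: 0.9411×0 + 2.34×1030 + x×2030 + 8.133×2920 + (z_c − 0.9411 − 10.473 − x)×3280
The z_c×3280 term appears on both sides and cancels. Collect the known terms of each column as K = Σ(ρt)_known − 3280 × (depth of known layers): K_A = 110275.2 − 3280×38.29 = −15316; K_B = 26158.56 − 3280×(0.9411 + 10.473) = −11279.688.
Balance: K_A = K_B − x×(3280 − 2030), so x = (K_B − K_A)/(3280 − 2030) = 4036.31/1250 = 3.23 km.

3.23 km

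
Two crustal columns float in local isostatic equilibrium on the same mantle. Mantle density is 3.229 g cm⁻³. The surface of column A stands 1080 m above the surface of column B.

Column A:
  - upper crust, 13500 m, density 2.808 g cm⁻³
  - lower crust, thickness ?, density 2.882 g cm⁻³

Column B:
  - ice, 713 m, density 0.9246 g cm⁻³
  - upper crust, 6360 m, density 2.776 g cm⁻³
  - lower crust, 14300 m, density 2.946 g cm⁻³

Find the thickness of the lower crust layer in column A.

Take the compensation level at the base of the deeper column (depth z_c below the surface of column A) and equate Σ ρ_i t_i down to z_c; mantle fills any gap and the z_c terms cancel.
Column A: 13500×2.808 + x×2.882 + (z_c − 13500 − x)×3.229
Column B: 1080×0 + 713×0.9246 + 6360×2.776 + 14300×2.946 + (z_c − 1080 − 21373)×3.229
The z_c×3.229 term appears on both sides and cancels. Collect the known terms of each column as K = Σ(ρt)_known − 3.229 × (depth of known layers): K_A = 37908 − 3.229×13500 = −5683.5; K_B = 60442.3998 − 3.229×(1080 + 21373) = −12058.3372.
Balance: K_A − x×(3.229 − 2.882) = K_B, so x = (K_A − K_B)/(3.229 − 2.882) = 6374.84/0.347 = 18400 m.

18400 m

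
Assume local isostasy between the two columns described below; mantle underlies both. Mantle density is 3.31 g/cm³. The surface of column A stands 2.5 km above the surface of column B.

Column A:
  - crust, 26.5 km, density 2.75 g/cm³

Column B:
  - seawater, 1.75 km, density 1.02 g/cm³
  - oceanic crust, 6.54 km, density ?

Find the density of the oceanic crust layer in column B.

2.92 g/cm³

Take the compensation level at the base of the deeper column (depth z_c below the surface of column A) and equate Σ ρ_i t_i down to z_c; mantle fills any gap and the z_c terms cancel.
Column A: 26.5×2.75 + (z_c − 26.5)×3.31
Column B: 2.5×0 + 1.75×1.02 + 6.54×ρ + (z_c − 2.5 − 8.29)×3.31
The z_c×3.31 term appears on both sides and cancels. Collect the known terms of each column as K = Σ(ρt)_known − 3.31 × (depth of known layers): K_A = 72.875 − 3.31×26.5 = −14.84; K_B = 1.785 − 3.31×(2.5 + 8.29) = −33.9299.
Balance: K_A = K_B + 6.54×ρ, so ρ = (K_A − K_B)/6.54 = 19.0899/6.54 = 2.92 g/cm³.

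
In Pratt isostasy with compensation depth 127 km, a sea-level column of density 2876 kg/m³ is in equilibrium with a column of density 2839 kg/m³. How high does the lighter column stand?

1.66 km

ρ_ref D = ρ (D + h) → h = D (ρ_ref − ρ)/ρ.
h = 127 km × (2876 − 2839)/2839 = 1.66 km.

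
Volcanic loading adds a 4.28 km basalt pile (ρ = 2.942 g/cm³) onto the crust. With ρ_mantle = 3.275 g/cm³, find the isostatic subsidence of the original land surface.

Subaerial loading: s = t ρ_load / ρ_m.
s = 4.28 km × 2.942/3.275 = 3.84 km.

3.84 km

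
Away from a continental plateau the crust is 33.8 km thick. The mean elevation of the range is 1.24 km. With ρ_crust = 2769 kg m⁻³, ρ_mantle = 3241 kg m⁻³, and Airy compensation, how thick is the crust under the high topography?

42.3 km

Root depth r = h ρ_c / (ρ_m − ρ_c) = 1.24 km × 2769 / 472 = 7.274 km.
Total thickness = T + h + r = 33.8 km + 1.24 km + 7.274 km = 42.3 km.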